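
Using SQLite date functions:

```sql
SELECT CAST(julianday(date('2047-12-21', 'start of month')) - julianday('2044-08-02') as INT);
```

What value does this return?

`start of month` rewinds 2047-12-21 to 2047-12-01.
29 days remain in August 2044 after the 2nd (31 − 2).
Full months from September 2044 through November 2047 contribute their day counts.
Then 1 day into December 2047.
Total: 29 + 30 + 31 + 30 + 31 + 31 + 28 + 31 + 30 + 31 + 30 + 31 + 31 + 30 + 31 + 30 + 31 + 31 + 28 + 31 + 30 + 31 + 30 + 31 + 31 + 30 + 31 + 30 + 31 + 31 + 28 + 31 + 30 + 31 + 30 + 31 + 31 + 30 + 31 + 30 + 1 = 1216.

1216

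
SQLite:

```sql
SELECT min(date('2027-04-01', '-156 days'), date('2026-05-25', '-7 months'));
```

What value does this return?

date('2027-04-01', '-156 days') → 2026-10-27.
date('2026-05-25', '-7 months') → 2025-10-25.
Earlier of the two is 2025-10-25.

2025-10-25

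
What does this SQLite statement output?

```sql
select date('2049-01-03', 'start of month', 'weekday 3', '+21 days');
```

2049-01-27

`start of month` rewinds 2049-01-03 to 2049-01-01.
`weekday 3` advances to the next Wednesday; 2049-01-01 is a Friday, so it moves forward to 2049-01-06.
Advancing 21 more days within January lands on 2049-01-27.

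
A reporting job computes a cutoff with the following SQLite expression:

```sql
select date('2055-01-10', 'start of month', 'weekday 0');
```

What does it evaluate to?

`start of month` rewinds 2055-01-10 to 2055-01-01.
`weekday 0` advances to the next Sunday; 2055-01-01 is a Friday, so it moves forward to 2055-01-03.

2055-01-03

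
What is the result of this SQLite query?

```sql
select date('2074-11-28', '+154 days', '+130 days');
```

2075-09-08

Applying '+154 days' to 2074-11-28: counting 154 days forward gives 2075-05-01.
Applying '+130 days' to 2075-05-01: counting 130 days forward gives 2075-09-08.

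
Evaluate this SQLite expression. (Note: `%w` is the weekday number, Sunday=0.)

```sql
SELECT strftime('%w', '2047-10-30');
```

2047-10-30 is a Wednesday; with Sunday=0 that is 3.

3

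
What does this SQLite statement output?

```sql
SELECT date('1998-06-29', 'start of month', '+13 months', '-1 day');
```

1999-06-30

`start of month` rewinds 1998-06-29 to 1998-06-01.
Adding +13 months to 1998-06-01 gives 1999-07-01.
Going back 1 day from 1999-07-01 reaches 1999-06-30 (last day of June, 30 days).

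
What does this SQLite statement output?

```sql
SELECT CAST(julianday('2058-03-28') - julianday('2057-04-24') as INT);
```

6 days remain in April 2057 after the 24th (30 − 24).
Full months from May 2057 through February 2058 contribute their day counts.
Then 28 days into March 2058.
Total: 6 + 31 + 30 + 31 + 31 + 30 + 31 + 30 + 31 + 31 + 28 + 28 = 338.

338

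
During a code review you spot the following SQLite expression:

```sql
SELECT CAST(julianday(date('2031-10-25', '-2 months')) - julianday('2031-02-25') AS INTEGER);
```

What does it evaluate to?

Adding -2 months to 2031-10-25 gives 2031-08-25.
3 days remain in February 2031 after the 25th (28 − 25).
March 2031: 31 days.
April 2031: 30 days.
May 2031: 31 days.
June 2031: 30 days.
July 2031: 31 days.
Then 25 days into August 2031.
Total: 3 + 31 + 30 + 31 + 30 + 31 + 25 = 181.

181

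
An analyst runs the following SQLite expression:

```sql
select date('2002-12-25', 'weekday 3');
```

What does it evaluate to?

2002-12-25

`weekday 3` advances to the next Wednesday; 2002-12-25 is already a Wednesday, so it stays at 2002-12-25.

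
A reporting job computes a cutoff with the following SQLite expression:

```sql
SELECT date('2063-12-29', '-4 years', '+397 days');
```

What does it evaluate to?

2061-01-29

Adding -4 years to 2063-12-29 gives 2059-12-29.
Applying '+397 days' to 2059-12-29: counting 397 days forward gives 2061-01-29.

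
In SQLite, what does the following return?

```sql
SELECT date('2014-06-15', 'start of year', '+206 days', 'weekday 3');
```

2014-07-30

`start of year` rewinds 2014-06-15 to 2014-01-01.
Applying '+206 days' to 2014-01-01: counting 206 days forward gives 2014-07-26.
`weekday 3` advances to the next Wednesday; 2014-07-26 is a Saturday, so it moves forward to 2014-07-30.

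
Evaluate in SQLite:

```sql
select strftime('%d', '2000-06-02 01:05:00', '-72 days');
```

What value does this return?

22

First apply '-72 days': 2000-06-02 01:05:00 → 2000-03-22 01:05:00.
`%d` extracts the 2-digit day of month: 22.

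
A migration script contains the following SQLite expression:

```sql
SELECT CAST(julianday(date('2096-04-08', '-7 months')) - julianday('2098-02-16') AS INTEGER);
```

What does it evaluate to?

Adding -7 months to 2096-04-08 gives 2095-09-08.
22 days remain in September 2095 after the 8th (30 − 8).
Full months from October 2095 through January 2098 contribute their day counts.
Then 16 days into February 2098.
Total: 22 + 31 + 30 + 31 + 31 + 29 + 31 + 30 + 31 + 30 + 31 + 31 + 30 + 31 + 30 + 31 + 31 + 28 + 31 + 30 + 31 + 30 + 31 + 31 + 30 + 31 + 30 + 31 + 31 + 16 = 892.
The subtraction is earlier − later, so the result is −892 → -892.

-892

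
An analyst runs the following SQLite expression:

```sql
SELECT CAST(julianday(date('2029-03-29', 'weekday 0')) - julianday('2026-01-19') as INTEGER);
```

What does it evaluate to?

`weekday 0` advances to the next Sunday; 2029-03-29 is a Thursday, so it moves forward to 2029-04-01.
12 days remain in January 2026 after the 19th (31 − 19).
Full months from February 2026 through March 2029 contribute their day counts.
Then 1 day into April 2029.
Total: 12 + 28 + 31 + 30 + 31 + 30 + 31 + 31 + 30 + 31 + 30 + 31 + 31 + 28 + 31 + 30 + 31 + 30 + 31 + 31 + 30 + 31 + 30 + 31 + 31 + 29 + 31 + 30 + 31 + 30 + 31 + 31 + 30 + 31 + 30 + 31 + 31 + 28 + 31 + 1 = 1168.

1168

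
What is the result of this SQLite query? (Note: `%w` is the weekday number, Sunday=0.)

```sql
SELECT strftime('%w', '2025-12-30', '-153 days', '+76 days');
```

2

First apply '-153 days', '+76 days': 2025-12-30 → 2025-10-14.
2025-10-14 is a Tuesday; with Sunday=0 that is 2.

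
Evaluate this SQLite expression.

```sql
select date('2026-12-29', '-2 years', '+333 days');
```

2025-11-27

Adding -2 years to 2026-12-29 gives 2024-12-29.
Applying '+333 days' to 2024-12-29: counting 333 days forward gives 2025-11-27.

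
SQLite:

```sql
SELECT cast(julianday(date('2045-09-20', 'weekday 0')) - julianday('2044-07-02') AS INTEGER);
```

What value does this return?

`weekday 0` advances to the next Sunday; 2045-09-20 is a Wednesday, so it moves forward to 2045-09-24.
29 days remain in July 2044 after the 2nd (31 − 2).
Full months from August 2044 through August 2045 contribute their day counts.
Then 24 days into September 2045.
Total: 29 + 31 + 30 + 31 + 30 + 31 + 31 + 28 + 31 + 30 + 31 + 30 + 31 + 31 + 24 = 449.

449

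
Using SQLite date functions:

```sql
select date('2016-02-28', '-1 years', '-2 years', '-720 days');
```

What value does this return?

2011-03-11

Adding -1 year to 2016-02-28 gives 2015-02-28.
Adding -2 years to 2015-02-28 gives 2013-02-28.
Applying '-720 days' to 2013-02-28: counting 720 days back gives 2011-03-11.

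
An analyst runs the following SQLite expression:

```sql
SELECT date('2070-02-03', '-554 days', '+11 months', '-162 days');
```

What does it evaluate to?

Applying '-554 days' to 2070-02-03: counting 554 days back gives 2068-07-29.
Adding +11 months to 2068-07-29 gives 2069-06-29.
Applying '-162 days' to 2069-06-29: counting 162 days back gives 2069-01-18.

2069-01-18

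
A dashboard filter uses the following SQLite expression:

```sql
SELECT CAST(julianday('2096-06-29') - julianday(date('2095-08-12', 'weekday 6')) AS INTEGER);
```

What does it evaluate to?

321

`weekday 6` advances to the next Saturday; 2095-08-12 is a Friday, so it moves forward to 2095-08-13.
18 days remain in August 2095 after the 13th (31 − 13).
Full months from September 2095 through May 2096 contribute their day counts.
Then 29 days into June 2096.
Total: 18 + 30 + 31 + 30 + 31 + 31 + 29 + 31 + 30 + 31 + 29 = 321.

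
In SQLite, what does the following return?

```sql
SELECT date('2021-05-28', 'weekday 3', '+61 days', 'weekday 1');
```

2021-08-02

`weekday 3` advances to the next Wednesday; 2021-05-28 is a Friday, so it moves forward to 2021-06-02.
Applying '+61 days' to 2021-06-02: counting 61 days forward gives 2021-08-02.
`weekday 1` advances to the next Monday; 2021-08-02 is already a Monday, so it stays at 2021-08-02.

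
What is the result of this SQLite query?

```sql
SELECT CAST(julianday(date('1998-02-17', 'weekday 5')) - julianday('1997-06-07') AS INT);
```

258

`weekday 5` advances to the next Friday; 1998-02-17 is a Tuesday, so it moves forward to 1998-02-20.
23 days remain in June 1997 after the 7th (30 − 7).
Full months from July 1997 through January 1998 contribute their day counts.
Then 20 days into February 1998.
Total: 23 + 31 + 31 + 30 + 31 + 30 + 31 + 31 + 20 = 258.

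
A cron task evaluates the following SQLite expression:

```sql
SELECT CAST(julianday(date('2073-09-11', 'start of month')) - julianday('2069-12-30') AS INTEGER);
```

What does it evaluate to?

`start of month` rewinds 2073-09-11 to 2073-09-01.
1 day remains in December 2069 after the 30th (31 − 30).
Full months from January 2070 through August 2073 contribute their day counts.
Then 1 day into September 2073.
Total: 1 + 31 + 28 + 31 + 30 + 31 + 30 + 31 + 31 + 30 + 31 + 30 + 31 + 31 + 28 + 31 + 30 + 31 + 30 + 31 + 31 + 30 + 31 + 30 + 31 + 31 + 29 + 31 + 30 + 31 + 30 + 31 + 31 + 30 + 31 + 30 + 31 + 31 + 28 + 31 + 30 + 31 + 30 + 31 + 31 + 1 = 1341.

1341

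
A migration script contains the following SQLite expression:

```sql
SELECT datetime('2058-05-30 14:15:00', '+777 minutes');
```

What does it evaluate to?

2058-05-31 03:12:00

777 minutes = 12h 57m; +777 minutes from 2058-05-30 14:15:00 is 2058-05-31 03:12:00 (crosses midnight).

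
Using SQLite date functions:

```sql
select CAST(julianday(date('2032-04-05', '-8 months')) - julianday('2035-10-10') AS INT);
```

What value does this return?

Adding -8 months to 2032-04-05 gives 2031-08-05.
26 days remain in August 2031 after the 5th (31 − 5).
Full months from September 2031 through September 2035 contribute their day counts.
Then 10 days into October 2035.
Total: 26 + 30 + 31 + 30 + 31 + 31 + 29 + 31 + 30 + 31 + 30 + 31 + 31 + 30 + 31 + 30 + 31 + 31 + 28 + 31 + 30 + 31 + 30 + 31 + 31 + 30 + 31 + 30 + 31 + 31 + 28 + 31 + 30 + 31 + 30 + 31 + 31 + 30 + 31 + 30 + 31 + 31 + 28 + 31 + 30 + 31 + 30 + 31 + 31 + 30 + 10 = 1527.
The subtraction is earlier − later, so the result is −1527 → -1527.

-1527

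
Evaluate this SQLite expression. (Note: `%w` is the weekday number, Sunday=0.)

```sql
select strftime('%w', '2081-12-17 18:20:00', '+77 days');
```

First apply '+77 days': 2081-12-17 18:20:00 → 2082-03-04 18:20:00.
2082-03-04 is a Wednesday; with Sunday=0 that is 3.

3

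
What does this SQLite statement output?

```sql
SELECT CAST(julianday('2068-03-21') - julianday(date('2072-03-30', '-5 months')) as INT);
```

-1318

Adding -5 months to 2072-03-30 gives 2071-10-30.
10 days remain in March 2068 after the 21st (31 − 21).
Full months from April 2068 through September 2071 contribute their day counts.
Then 30 days into October 2071.
Total: 10 + 30 + 31 + 30 + 31 + 31 + 30 + 31 + 30 + 31 + 31 + 28 + 31 + 30 + 31 + 30 + 31 + 31 + 30 + 31 + 30 + 31 + 31 + 28 + 31 + 30 + 31 + 30 + 31 + 31 + 30 + 31 + 30 + 31 + 31 + 28 + 31 + 30 + 31 + 30 + 31 + 31 + 30 + 30 = 1318.
The subtraction is earlier − later, so the result is −1318 → -1318.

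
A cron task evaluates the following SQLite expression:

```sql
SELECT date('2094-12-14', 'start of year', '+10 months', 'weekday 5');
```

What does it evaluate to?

2094-11-05

`start of year` rewinds 2094-12-14 to 2094-01-01.
Adding +10 months to 2094-01-01 gives 2094-11-01.
`weekday 5` advances to the next Friday; 2094-11-01 is a Monday, so it moves forward to 2094-11-05.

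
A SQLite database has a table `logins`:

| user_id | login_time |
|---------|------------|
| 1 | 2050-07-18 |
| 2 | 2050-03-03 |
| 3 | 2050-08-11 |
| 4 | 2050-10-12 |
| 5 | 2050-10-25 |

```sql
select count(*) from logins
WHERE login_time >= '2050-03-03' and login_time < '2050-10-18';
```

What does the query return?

4

Rows in [2050-03-03, 2050-10-18): 2050-07-18, 2050-03-03, 2050-08-11, 2050-10-12 → 4 rows.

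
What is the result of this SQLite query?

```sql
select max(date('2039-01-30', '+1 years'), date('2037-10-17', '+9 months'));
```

date('2039-01-30', '+1 years') → 2040-01-30.
date('2037-10-17', '+9 months') → 2038-07-17.
Later of the two is 2040-01-30.

2040-01-30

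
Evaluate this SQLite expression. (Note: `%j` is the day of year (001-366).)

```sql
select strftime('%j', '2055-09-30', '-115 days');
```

158

First apply '-115 days': 2055-09-30 → 2055-06-07.
Day-of-year for 2055-06-07: days since 2055-01-01 inclusive = 158, zero-padded to 158.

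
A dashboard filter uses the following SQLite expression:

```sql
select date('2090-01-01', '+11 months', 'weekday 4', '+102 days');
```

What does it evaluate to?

2091-03-19

Adding +11 months to 2090-01-01 gives 2090-12-01.
`weekday 4` advances to the next Thursday; 2090-12-01 is a Friday, so it moves forward to 2090-12-07.
Applying '+102 days' to 2090-12-07: counting 102 days forward gives 2091-03-19.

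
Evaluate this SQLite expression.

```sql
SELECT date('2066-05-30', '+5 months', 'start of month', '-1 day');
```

2066-09-30

Adding +5 months to 2066-05-30 gives 2066-10-30.
`start of month` rewinds 2066-10-30 to 2066-10-01.
Going back 1 day from 2066-10-01 reaches 2066-09-30 (last day of September, 30 days).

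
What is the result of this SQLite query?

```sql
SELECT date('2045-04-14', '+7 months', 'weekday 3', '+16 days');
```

2045-12-01

Adding +7 months to 2045-04-14 gives 2045-11-14.
`weekday 3` advances to the next Wednesday; 2045-11-14 is a Tuesday, so it moves forward to 2045-11-15.
November 2045 has 30 days; 15 remain after the 15th, so 16 days reach 2045-12-01.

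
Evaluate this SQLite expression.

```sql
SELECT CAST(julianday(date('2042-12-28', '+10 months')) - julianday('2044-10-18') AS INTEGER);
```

Adding +10 months to 2042-12-28 gives 2043-10-28.
3 days remain in October 2043 after the 28th (31 − 28).
Full months from November 2043 through September 2044 contribute their day counts.
Then 18 days into October 2044.
Total: 3 + 30 + 31 + 31 + 29 + 31 + 30 + 31 + 30 + 31 + 31 + 30 + 18 = 356.
The subtraction is earlier − later, so the result is −356 → -356.

-356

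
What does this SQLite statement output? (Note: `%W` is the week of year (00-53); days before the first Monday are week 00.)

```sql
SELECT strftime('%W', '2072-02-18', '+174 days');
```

First apply '+174 days': 2072-02-18 → 2072-08-10.
2072-08-10 is a Wednesday. SQLite's %W counts Mondays since the year started; the result is 32.

32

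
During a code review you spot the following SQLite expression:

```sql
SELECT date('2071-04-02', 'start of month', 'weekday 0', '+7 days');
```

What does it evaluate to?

`start of month` rewinds 2071-04-02 to 2071-04-01.
`weekday 0` advances to the next Sunday; 2071-04-01 is a Wednesday, so it moves forward to 2071-04-05.
Advancing 7 more days within April lands on 2071-04-12.

2071-04-12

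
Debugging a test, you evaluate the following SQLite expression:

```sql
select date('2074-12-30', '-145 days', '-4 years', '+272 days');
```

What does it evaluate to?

Applying '-145 days' to 2074-12-30: counting 145 days back gives 2074-08-07.
Adding -4 years to 2074-08-07 gives 2070-08-07.
Applying '+272 days' to 2070-08-07: counting 272 days forward gives 2071-05-06.

2071-05-06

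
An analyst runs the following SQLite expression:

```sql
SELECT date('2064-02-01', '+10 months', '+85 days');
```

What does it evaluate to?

Adding +10 months to 2064-02-01 gives 2064-12-01.
Applying '+85 days' to 2064-12-01: counting 85 days forward gives 2065-02-24.

2065-02-24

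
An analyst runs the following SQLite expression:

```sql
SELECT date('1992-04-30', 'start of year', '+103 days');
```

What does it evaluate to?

`start of year` rewinds 1992-04-30 to 1992-01-01.
Applying '+103 days' to 1992-01-01: counting 103 days forward gives 1992-04-13.

1992-04-13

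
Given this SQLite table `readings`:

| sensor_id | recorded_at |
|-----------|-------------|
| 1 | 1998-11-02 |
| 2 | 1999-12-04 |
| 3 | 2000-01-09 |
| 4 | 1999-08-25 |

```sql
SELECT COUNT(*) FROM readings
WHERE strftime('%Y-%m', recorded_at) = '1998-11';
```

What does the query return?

1

Rows with year-month 1998-11: 1998-11-02 → 1.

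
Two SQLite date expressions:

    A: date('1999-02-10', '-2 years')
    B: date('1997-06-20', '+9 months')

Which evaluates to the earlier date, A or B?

A

A = 1997-02-10.
B = 1998-03-20.
A is earlier.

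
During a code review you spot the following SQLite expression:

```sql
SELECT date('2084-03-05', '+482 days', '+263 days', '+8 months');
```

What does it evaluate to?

Applying '+482 days' to 2084-03-05: counting 482 days forward gives 2085-06-30.
Applying '+263 days' to 2085-06-30: counting 263 days forward gives 2086-03-20.
Adding +8 months to 2086-03-20 gives 2086-11-20.

2086-11-20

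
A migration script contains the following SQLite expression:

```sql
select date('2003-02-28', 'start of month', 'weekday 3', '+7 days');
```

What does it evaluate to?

2003-02-12

`start of month` rewinds 2003-02-28 to 2003-02-01.
`weekday 3` advances to the next Wednesday; 2003-02-01 is a Saturday, so it moves forward to 2003-02-05.
Advancing 7 more days within February lands on 2003-02-12.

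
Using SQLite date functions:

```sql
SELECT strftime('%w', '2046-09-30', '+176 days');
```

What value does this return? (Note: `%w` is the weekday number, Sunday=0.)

1

First apply '+176 days': 2046-09-30 → 2047-03-25.
2047-03-25 is a Monday; with Sunday=0 that is 1.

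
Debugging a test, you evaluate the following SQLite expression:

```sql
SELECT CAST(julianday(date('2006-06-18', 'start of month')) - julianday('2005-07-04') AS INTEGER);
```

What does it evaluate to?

`start of month` rewinds 2006-06-18 to 2006-06-01.
27 days remain in July 2005 after the 4th (31 − 4).
Full months from August 2005 through May 2006 contribute their day counts.
Then 1 day into June 2006.
Total: 27 + 31 + 30 + 31 + 30 + 31 + 31 + 28 + 31 + 30 + 31 + 1 = 332.

332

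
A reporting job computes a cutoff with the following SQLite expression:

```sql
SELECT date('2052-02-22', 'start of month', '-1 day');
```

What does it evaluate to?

`start of month` rewinds 2052-02-22 to 2052-02-01.
Going back 1 day from 2052-02-01 reaches 2052-01-31 (last day of January, 31 days).

2052-01-31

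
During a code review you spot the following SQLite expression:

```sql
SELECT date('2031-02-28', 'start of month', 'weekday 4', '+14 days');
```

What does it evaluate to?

`start of month` rewinds 2031-02-28 to 2031-02-01.
`weekday 4` advances to the next Thursday; 2031-02-01 is a Saturday, so it moves forward to 2031-02-06.
Advancing 14 more days within February lands on 2031-02-20.

2031-02-20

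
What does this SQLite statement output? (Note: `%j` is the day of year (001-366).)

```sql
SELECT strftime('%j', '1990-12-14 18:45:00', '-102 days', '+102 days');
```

348

First apply '-102 days', '+102 days': 1990-12-14 18:45:00 → 1990-12-14 18:45:00.
Day-of-year for 1990-12-14: days since 1990-01-01 inclusive = 348, zero-padded to 348.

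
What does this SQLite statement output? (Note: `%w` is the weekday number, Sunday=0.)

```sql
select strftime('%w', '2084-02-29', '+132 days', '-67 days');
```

4

First apply '+132 days', '-67 days': 2084-02-29 → 2084-05-04.
2084-05-04 is a Thursday; with Sunday=0 that is 4.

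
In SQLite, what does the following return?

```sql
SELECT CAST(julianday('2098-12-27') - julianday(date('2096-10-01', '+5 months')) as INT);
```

Adding +5 months to 2096-10-01 gives 2097-03-01.
30 days remain in March 2097 after the 1st (31 − 1).
Full months from April 2097 through November 2098 contribute their day counts.
Then 27 days into December 2098.
Total: 30 + 30 + 31 + 30 + 31 + 31 + 30 + 31 + 30 + 31 + 31 + 28 + 31 + 30 + 31 + 30 + 31 + 31 + 30 + 31 + 30 + 27 = 666.

666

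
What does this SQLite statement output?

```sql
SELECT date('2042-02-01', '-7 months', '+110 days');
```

Adding -7 months to 2042-02-01 gives 2041-07-01.
Applying '+110 days' to 2041-07-01: counting 110 days forward gives 2041-10-19.

2041-10-19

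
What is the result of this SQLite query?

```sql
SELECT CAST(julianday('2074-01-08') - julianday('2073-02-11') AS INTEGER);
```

17 days remain in February 2073 after the 11th (28 − 11).
Full months from March 2073 through December 2073 contribute their day counts.
Then 8 days into January 2074.
Total: 17 + 31 + 30 + 31 + 30 + 31 + 31 + 30 + 31 + 30 + 31 + 8 = 331.

331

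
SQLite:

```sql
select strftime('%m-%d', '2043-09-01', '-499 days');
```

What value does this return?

04-20

First apply '-499 days': 2043-09-01 → 2042-04-20.
`%m-%d` extracts the month-day: 04-20.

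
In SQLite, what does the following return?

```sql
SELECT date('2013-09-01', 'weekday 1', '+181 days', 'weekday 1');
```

2014-03-03

`weekday 1` advances to the next Monday; 2013-09-01 is a Sunday, so it moves forward to 2013-09-02.
Applying '+181 days' to 2013-09-02: counting 181 days forward gives 2014-03-02.
`weekday 1` advances to the next Monday; 2014-03-02 is a Sunday, so it moves forward to 2014-03-03.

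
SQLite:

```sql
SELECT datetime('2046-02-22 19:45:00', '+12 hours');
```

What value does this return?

2046-02-23 07:45:00

+12 hours from 2046-02-22 19:45:00 is 2046-02-23 07:45:00 (crosses midnight).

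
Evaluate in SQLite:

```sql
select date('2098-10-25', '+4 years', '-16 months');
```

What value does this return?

2101-06-25

Adding +4 years to 2098-10-25 gives 2102-10-25.
Adding -16 months to 2102-10-25 gives 2101-06-25.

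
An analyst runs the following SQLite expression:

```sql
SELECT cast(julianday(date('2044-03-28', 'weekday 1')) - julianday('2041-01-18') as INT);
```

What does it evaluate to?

`weekday 1` advances to the next Monday; 2044-03-28 is already a Monday, so it stays at 2044-03-28.
13 days remain in January 2041 after the 18th (31 − 18).
Full months from February 2041 through February 2044 contribute their day counts.
Then 28 days into March 2044.
Total: 13 + 28 + 31 + 30 + 31 + 30 + 31 + 31 + 30 + 31 + 30 + 31 + 31 + 28 + 31 + 30 + 31 + 30 + 31 + 31 + 30 + 31 + 30 + 31 + 31 + 28 + 31 + 30 + 31 + 30 + 31 + 31 + 30 + 31 + 30 + 31 + 31 + 29 + 28 = 1165.

1165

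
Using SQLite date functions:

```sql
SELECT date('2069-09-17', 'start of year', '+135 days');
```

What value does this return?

`start of year` rewinds 2069-09-17 to 2069-01-01.
Applying '+135 days' to 2069-01-01: counting 135 days forward gives 2069-05-16.

2069-05-16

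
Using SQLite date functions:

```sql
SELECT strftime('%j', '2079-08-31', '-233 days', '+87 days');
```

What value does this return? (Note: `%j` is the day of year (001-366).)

First apply '-233 days', '+87 days': 2079-08-31 → 2079-04-07.
Day-of-year for 2079-04-07: days since 2079-01-01 inclusive = 97, zero-padded to 097.

097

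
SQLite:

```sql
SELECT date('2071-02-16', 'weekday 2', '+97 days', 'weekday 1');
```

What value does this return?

`weekday 2` advances to the next Tuesday; 2071-02-16 is a Monday, so it moves forward to 2071-02-17.
Applying '+97 days' to 2071-02-17: counting 97 days forward gives 2071-05-25.
`weekday 1` advances to the next Monday; 2071-05-25 is already a Monday, so it stays at 2071-05-25.

2071-05-25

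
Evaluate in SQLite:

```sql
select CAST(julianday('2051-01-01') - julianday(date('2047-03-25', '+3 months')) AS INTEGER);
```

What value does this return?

1286

Adding +3 months to 2047-03-25 gives 2047-06-25.
5 days remain in June 2047 after the 25th (30 − 25).
Full months from July 2047 through December 2050 contribute their day counts.
Then 1 day into January 2051.
Total: 5 + 31 + 31 + 30 + 31 + 30 + 31 + 31 + 29 + 31 + 30 + 31 + 30 + 31 + 31 + 30 + 31 + 30 + 31 + 31 + 28 + 31 + 30 + 31 + 30 + 31 + 31 + 30 + 31 + 30 + 31 + 31 + 28 + 31 + 30 + 31 + 30 + 31 + 31 + 30 + 31 + 30 + 31 + 1 = 1286.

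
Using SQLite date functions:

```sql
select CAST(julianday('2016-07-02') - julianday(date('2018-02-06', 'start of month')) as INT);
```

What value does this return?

`start of month` rewinds 2018-02-06 to 2018-02-01.
29 days remain in July 2016 after the 2nd (31 − 2).
Full months from August 2016 through January 2018 contribute their day counts.
Then 1 day into February 2018.
Total: 29 + 31 + 30 + 31 + 30 + 31 + 31 + 28 + 31 + 30 + 31 + 30 + 31 + 31 + 30 + 31 + 30 + 31 + 31 + 1 = 579.
The subtraction is earlier − later, so the result is −579 → -579.

-579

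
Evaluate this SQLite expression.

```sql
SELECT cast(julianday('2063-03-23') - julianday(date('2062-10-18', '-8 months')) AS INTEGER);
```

398

Adding -8 months to 2062-10-18 gives 2062-02-18.
10 days remain in February 2062 after the 18th (28 − 18).
Full months from March 2062 through February 2063 contribute their day counts.
Then 23 days into March 2063.
Total: 10 + 31 + 30 + 31 + 30 + 31 + 31 + 30 + 31 + 30 + 31 + 31 + 28 + 23 = 398.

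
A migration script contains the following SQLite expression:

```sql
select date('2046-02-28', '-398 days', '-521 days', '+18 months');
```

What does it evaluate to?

Applying '-398 days' to 2046-02-28: counting 398 days back gives 2045-01-26.
Applying '-521 days' to 2045-01-26: counting 521 days back gives 2043-08-24.
Adding +18 months to 2043-08-24 gives 2045-02-24.

2045-02-24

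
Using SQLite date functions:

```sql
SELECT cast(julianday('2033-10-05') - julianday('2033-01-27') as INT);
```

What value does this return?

251

4 days remain in January 2033 after the 27th (31 − 27).
Full months from February 2033 through September 2033 contribute their day counts.
Then 5 days into October 2033.
Total: 4 + 28 + 31 + 30 + 31 + 30 + 31 + 31 + 30 + 5 = 251.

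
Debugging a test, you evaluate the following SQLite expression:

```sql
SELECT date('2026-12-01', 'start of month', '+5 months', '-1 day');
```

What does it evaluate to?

2027-04-30

`start of month` rewinds 2026-12-01 to 2026-12-01.
Adding +5 months to 2026-12-01 gives 2027-05-01.
Going back 1 day from 2027-05-01 reaches 2027-04-30 (last day of April, 30 days).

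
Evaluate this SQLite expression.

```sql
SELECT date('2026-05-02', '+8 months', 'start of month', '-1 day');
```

2026-12-31

Adding +8 months to 2026-05-02 gives 2027-01-02.
`start of month` rewinds 2027-01-02 to 2027-01-01.
Going back 1 day from 2027-01-01 reaches 2026-12-31 (last day of December, 31 days).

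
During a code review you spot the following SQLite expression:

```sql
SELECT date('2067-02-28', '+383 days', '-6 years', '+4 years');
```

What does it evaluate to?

2066-03-17

Applying '+383 days' to 2067-02-28: counting 383 days forward gives 2068-03-17.
Adding -6 years to 2068-03-17 gives 2062-03-17.
Adding +4 years to 2062-03-17 gives 2066-03-17.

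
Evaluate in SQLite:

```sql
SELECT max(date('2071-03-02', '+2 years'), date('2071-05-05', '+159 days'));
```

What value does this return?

2073-03-02

date('2071-03-02', '+2 years') → 2073-03-02.
date('2071-05-05', '+159 days') → 2071-10-11.
Later of the two is 2073-03-02.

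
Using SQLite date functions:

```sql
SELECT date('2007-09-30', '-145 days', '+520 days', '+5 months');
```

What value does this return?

2009-03-09

Applying '-145 days' to 2007-09-30: counting 145 days back gives 2007-05-08.
Applying '+520 days' to 2007-05-08: counting 520 days forward gives 2008-10-09.
Adding +5 months to 2008-10-09 gives 2009-03-09.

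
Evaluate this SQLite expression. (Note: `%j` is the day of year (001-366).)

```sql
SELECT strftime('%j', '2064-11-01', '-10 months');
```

First apply '-10 months': 2064-11-01 → 2064-01-01.
Day-of-year for 2064-01-01: days since 2064-01-01 inclusive = 1, zero-padded to 001.

001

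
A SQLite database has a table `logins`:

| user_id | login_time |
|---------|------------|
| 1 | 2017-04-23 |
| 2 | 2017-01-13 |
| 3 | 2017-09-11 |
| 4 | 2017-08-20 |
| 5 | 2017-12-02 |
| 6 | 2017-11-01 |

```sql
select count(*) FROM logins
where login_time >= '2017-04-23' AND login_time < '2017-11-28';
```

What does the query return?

Rows in [2017-04-23, 2017-11-28): 2017-04-23, 2017-09-11, 2017-08-20, 2017-11-01 → 4 rows.

4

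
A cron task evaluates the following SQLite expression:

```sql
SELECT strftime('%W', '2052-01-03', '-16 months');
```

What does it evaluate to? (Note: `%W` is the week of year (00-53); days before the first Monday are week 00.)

First apply '-16 months': 2052-01-03 → 2050-09-03.
2050-09-03 is a Saturday. SQLite's %W counts Mondays since the year started; the result is 35.

35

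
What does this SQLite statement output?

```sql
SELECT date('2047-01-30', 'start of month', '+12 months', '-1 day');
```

`start of month` rewinds 2047-01-30 to 2047-01-01.
Adding +12 months to 2047-01-01 gives 2048-01-01.
Going back 1 day from 2048-01-01 reaches 2047-12-31 (last day of December, 31 days).

2047-12-31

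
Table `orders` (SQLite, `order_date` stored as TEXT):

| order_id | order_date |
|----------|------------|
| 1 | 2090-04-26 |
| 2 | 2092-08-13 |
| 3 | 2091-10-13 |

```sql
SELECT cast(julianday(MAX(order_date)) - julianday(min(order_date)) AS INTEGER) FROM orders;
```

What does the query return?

MIN = 2090-04-26, MAX = 2092-08-13.
4 days remain in April 2090 after the 26th (30 − 26).
Full months from May 2090 through July 2092 contribute their day counts.
Then 13 days into August 2092.
Total: 4 + 31 + 30 + 31 + 31 + 30 + 31 + 30 + 31 + 31 + 28 + 31 + 30 + 31 + 30 + 31 + 31 + 30 + 31 + 30 + 31 + 31 + 29 + 31 + 30 + 31 + 30 + 31 + 13 = 840.

840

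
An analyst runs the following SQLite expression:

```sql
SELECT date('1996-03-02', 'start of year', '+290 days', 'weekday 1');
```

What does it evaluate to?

1996-10-21

`start of year` rewinds 1996-03-02 to 1996-01-01.
Applying '+290 days' to 1996-01-01: counting 290 days forward gives 1996-10-17.
`weekday 1` advances to the next Monday; 1996-10-17 is a Thursday, so it moves forward to 1996-10-21.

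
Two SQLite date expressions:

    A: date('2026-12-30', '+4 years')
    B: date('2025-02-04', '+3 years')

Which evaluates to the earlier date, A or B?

B

A = 2030-12-30.
B = 2028-02-04.
B is earlier.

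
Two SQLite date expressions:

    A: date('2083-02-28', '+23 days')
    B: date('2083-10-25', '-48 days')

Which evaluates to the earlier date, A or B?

A

A = 2083-03-23.
B = 2083-09-07.
A is earlier.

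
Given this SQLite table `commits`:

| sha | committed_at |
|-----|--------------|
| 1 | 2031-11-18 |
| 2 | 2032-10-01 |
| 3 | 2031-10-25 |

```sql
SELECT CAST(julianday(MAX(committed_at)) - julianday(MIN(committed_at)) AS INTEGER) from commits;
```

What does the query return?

342

MIN = 2031-10-25, MAX = 2032-10-01.
6 days remain in October 2031 after the 25th (31 − 25).
Full months from November 2031 through September 2032 contribute their day counts.
Then 1 day into October 2032.
Total: 6 + 30 + 31 + 31 + 29 + 31 + 30 + 31 + 30 + 31 + 31 + 30 + 1 = 342.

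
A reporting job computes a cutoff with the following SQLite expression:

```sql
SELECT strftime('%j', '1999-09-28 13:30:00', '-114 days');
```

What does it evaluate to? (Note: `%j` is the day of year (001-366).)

First apply '-114 days': 1999-09-28 13:30:00 → 1999-06-06 13:30:00.
Day-of-year for 1999-06-06: days since 1999-01-01 inclusive = 157, zero-padded to 157.

157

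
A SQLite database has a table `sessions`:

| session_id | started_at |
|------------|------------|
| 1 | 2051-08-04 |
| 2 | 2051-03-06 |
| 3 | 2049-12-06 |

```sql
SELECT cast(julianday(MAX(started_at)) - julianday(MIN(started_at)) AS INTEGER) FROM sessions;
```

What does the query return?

606

MIN = 2049-12-06, MAX = 2051-08-04.
25 days remain in December 2049 after the 6th (31 − 6).
Full months from January 2050 through July 2051 contribute their day counts.
Then 4 days into August 2051.
Total: 25 + 31 + 28 + 31 + 30 + 31 + 30 + 31 + 31 + 30 + 31 + 30 + 31 + 31 + 28 + 31 + 30 + 31 + 30 + 31 + 4 = 606.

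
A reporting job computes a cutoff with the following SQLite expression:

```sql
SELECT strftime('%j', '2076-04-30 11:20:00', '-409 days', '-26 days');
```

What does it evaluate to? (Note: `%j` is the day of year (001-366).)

051

First apply '-409 days', '-26 days': 2076-04-30 11:20:00 → 2075-02-20 11:20:00.
Day-of-year for 2075-02-20: days since 2075-01-01 inclusive = 51, zero-padded to 051.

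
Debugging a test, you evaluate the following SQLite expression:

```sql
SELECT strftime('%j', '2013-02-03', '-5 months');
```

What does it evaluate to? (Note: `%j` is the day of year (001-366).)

247

First apply '-5 months': 2013-02-03 → 2012-09-03.
Day-of-year for 2012-09-03: days since 2012-01-01 inclusive = 247, zero-padded to 247.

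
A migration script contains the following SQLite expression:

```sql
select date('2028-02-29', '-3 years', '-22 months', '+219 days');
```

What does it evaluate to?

Adding -3 years to 2028-02-29 targets 2025-02-29, but 2025 is not a leap year, so SQLite normalizes to 2025-03-01.
Adding -22 months to 2025-03-01 gives 2023-05-01.
Applying '+219 days' to 2023-05-01: counting 219 days forward gives 2023-12-06.

2023-12-06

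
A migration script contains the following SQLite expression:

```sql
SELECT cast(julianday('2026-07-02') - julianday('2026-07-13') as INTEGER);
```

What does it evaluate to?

Both dates are in July 2026: 13 − 2 = 11.
The subtraction is earlier − later, so the result is −11 → -11.

-11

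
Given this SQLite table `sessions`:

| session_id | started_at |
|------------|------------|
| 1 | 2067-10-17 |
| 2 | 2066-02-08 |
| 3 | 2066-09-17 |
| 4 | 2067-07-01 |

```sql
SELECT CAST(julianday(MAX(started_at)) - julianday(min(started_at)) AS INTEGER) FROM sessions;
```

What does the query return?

616

MIN = 2066-02-08, MAX = 2067-10-17.
20 days remain in February 2066 after the 8th (28 − 8).
Full months from March 2066 through September 2067 contribute their day counts.
Then 17 days into October 2067.
Total: 20 + 31 + 30 + 31 + 30 + 31 + 31 + 30 + 31 + 30 + 31 + 31 + 28 + 31 + 30 + 31 + 30 + 31 + 31 + 30 + 17 = 616.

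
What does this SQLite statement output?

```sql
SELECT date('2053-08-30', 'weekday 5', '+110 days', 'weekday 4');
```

2053-12-25

`weekday 5` advances to the next Friday; 2053-08-30 is a Saturday, so it moves forward to 2053-09-05.
Applying '+110 days' to 2053-09-05: counting 110 days forward gives 2053-12-24.
`weekday 4` advances to the next Thursday; 2053-12-24 is a Wednesday, so it moves forward to 2053-12-25.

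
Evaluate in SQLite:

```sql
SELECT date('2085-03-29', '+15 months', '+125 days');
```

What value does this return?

Adding +15 months to 2085-03-29 gives 2086-06-29.
Applying '+125 days' to 2086-06-29: counting 125 days forward gives 2086-11-01.

2086-11-01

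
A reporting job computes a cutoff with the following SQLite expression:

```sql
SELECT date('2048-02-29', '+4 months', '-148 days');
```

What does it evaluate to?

2048-02-02

Adding +4 months to 2048-02-29 gives 2048-06-29.
Applying '-148 days' to 2048-06-29: counting 148 days back gives 2048-02-02.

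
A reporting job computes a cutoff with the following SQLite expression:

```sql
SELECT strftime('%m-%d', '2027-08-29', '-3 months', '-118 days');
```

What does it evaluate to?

01-31

First apply '-3 months', '-118 days': 2027-08-29 → 2027-01-31.
`%m-%d` extracts the month-day: 01-31.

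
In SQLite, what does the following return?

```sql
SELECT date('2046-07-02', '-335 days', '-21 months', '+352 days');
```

Applying '-335 days' to 2046-07-02: counting 335 days back gives 2045-08-01.
Adding -21 months to 2045-08-01 gives 2043-11-01.
Applying '+352 days' to 2043-11-01: counting 352 days forward gives 2044-10-18.

2044-10-18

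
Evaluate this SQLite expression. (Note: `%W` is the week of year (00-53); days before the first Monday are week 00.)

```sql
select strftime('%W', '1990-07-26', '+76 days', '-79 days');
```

30

First apply '+76 days', '-79 days': 1990-07-26 → 1990-07-23.
1990-07-23 is a Monday. SQLite's %W counts Mondays since the year started; the result is 30.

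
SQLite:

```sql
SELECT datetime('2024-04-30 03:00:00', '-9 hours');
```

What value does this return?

2024-04-29 18:00:00

-9 hours from 2024-04-30 03:00:00 is 2024-04-29 18:00:00 (crosses midnight).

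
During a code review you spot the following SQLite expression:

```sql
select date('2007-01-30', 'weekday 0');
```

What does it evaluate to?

`weekday 0` advances to the next Sunday; 2007-01-30 is a Tuesday, so it moves forward to 2007-02-04.

2007-02-04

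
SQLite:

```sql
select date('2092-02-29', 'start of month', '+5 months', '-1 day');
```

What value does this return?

2092-06-30

`start of month` rewinds 2092-02-29 to 2092-02-01.
Adding +5 months to 2092-02-01 gives 2092-07-01.
Going back 1 day from 2092-07-01 reaches 2092-06-30 (last day of June, 30 days).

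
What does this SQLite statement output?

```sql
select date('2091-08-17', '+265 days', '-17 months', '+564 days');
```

2092-06-24

Applying '+265 days' to 2091-08-17: counting 265 days forward gives 2092-05-08.
Adding -17 months to 2092-05-08 gives 2090-12-08.
Applying '+564 days' to 2090-12-08: counting 564 days forward gives 2092-06-24.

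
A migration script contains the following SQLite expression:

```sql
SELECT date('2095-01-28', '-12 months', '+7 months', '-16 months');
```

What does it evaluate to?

2093-04-28

Adding -12 months to 2095-01-28 gives 2094-01-28.
Adding +7 months to 2094-01-28 gives 2094-08-28.
Adding -16 months to 2094-08-28 gives 2093-04-28.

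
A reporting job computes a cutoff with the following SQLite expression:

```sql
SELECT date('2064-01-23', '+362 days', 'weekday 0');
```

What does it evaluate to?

Applying '+362 days' to 2064-01-23: counting 362 days forward gives 2065-01-19.
`weekday 0` advances to the next Sunday; 2065-01-19 is a Monday, so it moves forward to 2065-01-25.

2065-01-25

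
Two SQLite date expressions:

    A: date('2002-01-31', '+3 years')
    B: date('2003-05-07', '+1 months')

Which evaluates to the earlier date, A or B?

A = 2005-01-31.
B = 2003-06-07.
B is earlier.

B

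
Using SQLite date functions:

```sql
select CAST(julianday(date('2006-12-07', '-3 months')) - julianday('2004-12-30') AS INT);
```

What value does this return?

Adding -3 months to 2006-12-07 gives 2006-09-07.
1 day remains in December 2004 after the 30th (31 − 30).
Full months from January 2005 through August 2006 contribute their day counts.
Then 7 days into September 2006.
Total: 1 + 31 + 28 + 31 + 30 + 31 + 30 + 31 + 31 + 30 + 31 + 30 + 31 + 31 + 28 + 31 + 30 + 31 + 30 + 31 + 31 + 7 = 616.

616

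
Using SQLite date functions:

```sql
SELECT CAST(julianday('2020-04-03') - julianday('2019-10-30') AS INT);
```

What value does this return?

1 day remains in October 2019 after the 30th (31 − 30).
November 2019: 30 days.
December 2019: 31 days.
January 2020: 31 days.
February 2020: 29 days (leap year).
March 2020: 31 days.
Then 3 days into April 2020.
Total: 1 + 30 + 31 + 31 + 29 + 31 + 3 = 156.

156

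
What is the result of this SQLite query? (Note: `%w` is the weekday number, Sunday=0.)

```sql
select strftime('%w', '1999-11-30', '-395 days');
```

6

First apply '-395 days': 1999-11-30 → 1998-10-31.
1998-10-31 is a Saturday; with Sunday=0 that is 6.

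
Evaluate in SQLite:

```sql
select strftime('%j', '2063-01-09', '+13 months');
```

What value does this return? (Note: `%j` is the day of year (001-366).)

First apply '+13 months': 2063-01-09 → 2064-02-09.
Day-of-year for 2064-02-09: days since 2064-01-01 inclusive = 40, zero-padded to 040.

040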